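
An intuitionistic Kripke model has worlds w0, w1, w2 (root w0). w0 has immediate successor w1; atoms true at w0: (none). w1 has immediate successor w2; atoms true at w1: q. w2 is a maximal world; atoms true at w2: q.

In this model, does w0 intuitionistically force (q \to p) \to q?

w0 \Vdash (q \to p) \to q vacuously: no world accessible from w0 forces the antecedent q \to p.

Yes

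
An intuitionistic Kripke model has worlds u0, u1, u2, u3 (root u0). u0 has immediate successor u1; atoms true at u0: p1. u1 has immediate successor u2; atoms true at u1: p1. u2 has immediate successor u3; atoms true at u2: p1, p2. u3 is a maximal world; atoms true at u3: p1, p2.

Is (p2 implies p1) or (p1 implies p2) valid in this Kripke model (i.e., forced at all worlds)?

Yes

u0 forces (p2 implies p1) or (p1 implies p2) via the disjunct p2 implies p1.
Since the root u0 forces (p2 implies p1) or (p1 implies p2) and forcing is persistent (monotone upward), every world forces it.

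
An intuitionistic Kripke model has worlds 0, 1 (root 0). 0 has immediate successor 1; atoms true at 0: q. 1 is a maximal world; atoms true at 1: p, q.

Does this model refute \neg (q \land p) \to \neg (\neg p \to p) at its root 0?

0 \Vdash \neg (q \land p) \to \neg (\neg p \to p) vacuously: no world accessible from 0 forces the antecedent \neg (q \land p).
So the root 0 forces \neg (q \land p) \to \neg (\neg p \to p); the model is not a countermodel.

No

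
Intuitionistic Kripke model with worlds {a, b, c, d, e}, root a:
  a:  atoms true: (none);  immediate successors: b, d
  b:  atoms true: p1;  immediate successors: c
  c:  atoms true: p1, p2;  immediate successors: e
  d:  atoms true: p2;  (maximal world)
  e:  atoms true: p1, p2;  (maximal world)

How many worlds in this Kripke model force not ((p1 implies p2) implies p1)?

1

a: does not force it — a does not force not ((p1 implies p2) implies p1) since b is accessible from a and b forces (p1 implies p2) implies p1.
b: does not force it — b does not force not ((p1 implies p2) implies p1) since b is accessible from b and b forces (p1 implies p2) implies p1.
c: does not force it — c does not force not ((p1 implies p2) implies p1) since c is accessible from c and c forces (p1 implies p2) implies p1.
d: forces it.
e: does not force it.
Worlds forcing the formula: {d}.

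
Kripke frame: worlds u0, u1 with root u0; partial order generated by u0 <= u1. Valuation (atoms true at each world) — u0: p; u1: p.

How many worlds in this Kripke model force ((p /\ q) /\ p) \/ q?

0

u0: does not force it — u0 ||-/- ((p /\ q) /\ p) \/ q: neither disjunct is forced at u0.
u1: does not force it — u1 ||-/- ((p /\ q) /\ p) \/ q: neither disjunct is forced at u1.
Worlds forcing the formula: { }.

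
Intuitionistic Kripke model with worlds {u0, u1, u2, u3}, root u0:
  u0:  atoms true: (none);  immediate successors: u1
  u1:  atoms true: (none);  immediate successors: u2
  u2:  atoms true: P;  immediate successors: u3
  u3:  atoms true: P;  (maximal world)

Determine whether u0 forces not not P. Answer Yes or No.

Yes

u0 forces not not P: no world accessible from u0 forces not P.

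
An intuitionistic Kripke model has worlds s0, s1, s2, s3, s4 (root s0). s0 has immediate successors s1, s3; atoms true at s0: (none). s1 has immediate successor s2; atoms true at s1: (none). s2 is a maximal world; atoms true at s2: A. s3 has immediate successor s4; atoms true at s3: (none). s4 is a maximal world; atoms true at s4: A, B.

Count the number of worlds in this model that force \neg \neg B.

s0: does not force it — s0 \nVdash \neg \neg B since s1 is accessible from s0 and s1 \Vdash \neg B.
s1: does not force it — s1 \nVdash \neg \neg B since s1 is accessible from s1 and s1 \Vdash \neg B.
s2: does not force it — s2 \nVdash \neg \neg B since s2 is accessible from s2 and s2 \Vdash \neg B.
s3: forces it.
s4: forces it.
Worlds forcing the formula: {s3, s4}.

2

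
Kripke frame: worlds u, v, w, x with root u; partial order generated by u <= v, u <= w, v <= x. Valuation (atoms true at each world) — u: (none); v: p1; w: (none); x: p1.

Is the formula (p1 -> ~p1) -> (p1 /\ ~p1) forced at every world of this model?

No

Not every world: u ||-/- (p1 -> ~p1) -> (p1 /\ ~p1).
u ||-/- (p1 -> ~p1) -> (p1 /\ ~p1): at the accessible world w, w ||- p1 -> ~p1 but w ||-/- p1 /\ ~p1.
w ||-/- p1 /\ ~p1 since w fails p1.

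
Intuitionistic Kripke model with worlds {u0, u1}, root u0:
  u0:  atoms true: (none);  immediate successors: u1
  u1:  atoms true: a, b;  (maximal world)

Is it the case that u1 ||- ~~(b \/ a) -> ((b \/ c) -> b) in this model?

u1 ||- ~~(b \/ a) -> ((b \/ c) -> b): every world accessible from u1 that forces ~~(b \/ a) (namely u1) also forces (b \/ c) -> b.

Yes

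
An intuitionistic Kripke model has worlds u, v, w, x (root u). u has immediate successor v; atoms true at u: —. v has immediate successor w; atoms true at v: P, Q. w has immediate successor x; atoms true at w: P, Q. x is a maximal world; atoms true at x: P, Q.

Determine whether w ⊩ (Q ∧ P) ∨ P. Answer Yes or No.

Yes

w ⊩ (Q ∧ P) ∨ P via the disjunct Q ∧ P.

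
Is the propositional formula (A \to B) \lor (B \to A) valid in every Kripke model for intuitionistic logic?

This is the Gödel–Dummett linearity axiom, which is not intuitionistically valid.
A Kripke countermodel: worlds w0, w1, w2; order generated by w0 \le w1, w0 \le w2; atoms true at each world — w0:{}; w1:{A}; w2:{B}.
w0 \nVdash (A \to B) \lor (B \to A): neither disjunct is forced at w0.
w0 \nVdash A \to B: at the accessible world w1, w1 \Vdash A but w1 \nVdash B.
w1 lacks atom B, so w1 \nVdash B.
So the root w0 does not force the formula.

No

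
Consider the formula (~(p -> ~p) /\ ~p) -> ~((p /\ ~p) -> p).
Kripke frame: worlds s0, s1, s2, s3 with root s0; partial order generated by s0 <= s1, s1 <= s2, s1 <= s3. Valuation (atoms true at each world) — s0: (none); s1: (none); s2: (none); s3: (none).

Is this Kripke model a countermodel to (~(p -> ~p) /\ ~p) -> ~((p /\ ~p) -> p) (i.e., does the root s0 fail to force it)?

s0 ||- (~(p -> ~p) /\ ~p) -> ~((p /\ ~p) -> p) vacuously: no world accessible from s0 forces the antecedent ~(p -> ~p) /\ ~p.
So the root s0 forces (~(p -> ~p) /\ ~p) -> ~((p /\ ~p) -> p); the model is not a countermodel.

No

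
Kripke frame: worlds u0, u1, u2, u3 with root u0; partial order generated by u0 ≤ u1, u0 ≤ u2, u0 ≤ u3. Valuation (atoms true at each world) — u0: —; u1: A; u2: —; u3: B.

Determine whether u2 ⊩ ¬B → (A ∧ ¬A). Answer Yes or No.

u2 ⊮ ¬B → (A ∧ ¬A): already at u2 itself, u2 ⊩ ¬B but u2 ⊮ A ∧ ¬A.
u2 ⊮ A ∧ ¬A since u2 fails A.

No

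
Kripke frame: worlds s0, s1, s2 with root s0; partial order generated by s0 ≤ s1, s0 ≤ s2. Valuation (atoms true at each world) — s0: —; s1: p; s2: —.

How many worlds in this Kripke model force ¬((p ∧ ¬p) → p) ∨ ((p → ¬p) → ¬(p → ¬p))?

1

s0: does not force it — s0 ⊮ ¬((p ∧ ¬p) → p) ∨ ((p → ¬p) → ¬(p → ¬p)): neither disjunct is forced at s0.
s1: forces it.
s2: does not force it.
Worlds forcing the formula: {s1}.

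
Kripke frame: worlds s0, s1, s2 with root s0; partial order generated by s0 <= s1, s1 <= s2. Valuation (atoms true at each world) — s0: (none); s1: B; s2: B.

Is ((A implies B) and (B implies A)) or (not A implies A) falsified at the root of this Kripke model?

Yes

s0 does not force ((A implies B) and (B implies A)) or (not A implies A): neither disjunct is forced at s0.
s0 does not force (A implies B) and (B implies A) since s0 fails B implies A.
So the root s0 does not force ((A implies B) and (B implies A)) or (not A implies A); the model is a countermodel.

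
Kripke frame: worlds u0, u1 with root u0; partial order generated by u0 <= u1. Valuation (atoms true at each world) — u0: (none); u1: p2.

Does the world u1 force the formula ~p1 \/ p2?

Yes

u1 ||- ~p1 \/ p2 via the disjunct ~p1.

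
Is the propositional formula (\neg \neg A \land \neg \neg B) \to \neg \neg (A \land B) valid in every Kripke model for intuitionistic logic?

This is the distribution of double negation over conjunction, which is intuitionistically derivable.
Assume \neg \neg A, \neg \neg B, and \neg (A \land B). From A we'd get \neg B (since A \land B is refuted), contradicting \neg \neg B; so \neg A, contradicting \neg \neg A.

Yes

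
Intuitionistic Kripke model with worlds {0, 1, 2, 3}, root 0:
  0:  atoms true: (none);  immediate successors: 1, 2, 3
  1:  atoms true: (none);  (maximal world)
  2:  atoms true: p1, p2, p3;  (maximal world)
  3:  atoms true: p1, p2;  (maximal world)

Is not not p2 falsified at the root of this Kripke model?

Yes

0 does not force not not p2 since 1 is accessible from 0 and 1 forces not p2.
1 forces not p2: no world accessible from 1 forces p2.
So the root 0 does not force not not p2; the model is a countermodel.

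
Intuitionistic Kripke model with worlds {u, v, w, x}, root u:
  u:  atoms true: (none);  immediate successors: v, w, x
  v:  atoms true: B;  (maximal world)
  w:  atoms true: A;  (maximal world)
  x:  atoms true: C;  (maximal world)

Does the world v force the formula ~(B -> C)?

v ||- ~(B -> C): no world accessible from v forces B -> C.

Yes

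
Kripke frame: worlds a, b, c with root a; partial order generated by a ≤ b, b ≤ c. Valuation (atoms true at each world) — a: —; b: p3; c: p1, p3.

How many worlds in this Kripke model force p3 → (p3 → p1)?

1

a: does not force it — a ⊮ p3 → (p3 → p1): at the accessible world b, b ⊩ p3 but b ⊮ p3 → p1.
b: does not force it.
c: forces it.
Worlds forcing the formula: {c}.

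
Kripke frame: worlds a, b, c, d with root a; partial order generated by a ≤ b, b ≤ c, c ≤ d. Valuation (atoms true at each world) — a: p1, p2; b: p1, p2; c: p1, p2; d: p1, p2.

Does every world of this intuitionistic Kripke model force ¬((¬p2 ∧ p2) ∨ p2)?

No

Not every world: a ⊮ ¬((¬p2 ∧ p2) ∨ p2).
a ⊮ ¬((¬p2 ∧ p2) ∨ p2) since a is accessible from a and a ⊩ (¬p2 ∧ p2) ∨ p2.
a ⊩ (¬p2 ∧ p2) ∨ p2 via the disjunct p2.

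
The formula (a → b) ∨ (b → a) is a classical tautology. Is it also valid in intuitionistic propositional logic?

No

This is the Gödel–Dummett linearity axiom, which is not intuitionistically valid.
A Kripke countermodel: worlds w0, w1, w2; order generated by w0 ≤ w1, w0 ≤ w2; atoms true at each world — w0:{}; w1:{a}; w2:{b}.
w0 ⊮ (a → b) ∨ (b → a): neither disjunct is forced at w0.
w0 ⊮ a → b: at the accessible world w1, w1 ⊩ a but w1 ⊮ b.
w1 lacks atom b, so w1 ⊮ b.
So the root w0 does not force the formula.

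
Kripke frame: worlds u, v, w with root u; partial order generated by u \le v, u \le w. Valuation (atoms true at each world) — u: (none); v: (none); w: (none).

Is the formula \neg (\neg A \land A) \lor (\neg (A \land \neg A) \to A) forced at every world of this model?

Yes

u \Vdash \neg (\neg A \land A) \lor (\neg (A \land \neg A) \to A) via the disjunct \neg (\neg A \land A).
Since the root u forces \neg (\neg A \land A) \lor (\neg (A \land \neg A) \to A) and forcing is persistent (monotone upward), every world forces it.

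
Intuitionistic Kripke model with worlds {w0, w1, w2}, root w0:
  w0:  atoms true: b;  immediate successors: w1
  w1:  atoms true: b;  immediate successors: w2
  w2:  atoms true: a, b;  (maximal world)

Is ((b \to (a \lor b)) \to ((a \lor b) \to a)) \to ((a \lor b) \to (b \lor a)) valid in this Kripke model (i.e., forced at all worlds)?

w0 \Vdash ((b \to (a \lor b)) \to ((a \lor b) \to a)) \to ((a \lor b) \to (b \lor a)): every world accessible from w0 that forces (b \to (a \lor b)) \to ((a \lor b) \to a) (namely w2) also forces (a \lor b) \to (b \lor a).
Since the root w0 forces ((b \to (a \lor b)) \to ((a \lor b) \to a)) \to ((a \lor b) \to (b \lor a)) and forcing is persistent (monotone upward), every world forces it.

Yes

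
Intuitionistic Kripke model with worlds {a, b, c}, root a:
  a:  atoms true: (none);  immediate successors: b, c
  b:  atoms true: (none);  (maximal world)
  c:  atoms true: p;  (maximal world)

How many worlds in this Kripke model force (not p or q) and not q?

1

a: does not force it — a does not force (not p or q) and not q since a fails not p or q.
b: forces it.
c: does not force it — c does not force (not p or q) and not q since c fails not p or q.
Worlds forcing the formula: {b}.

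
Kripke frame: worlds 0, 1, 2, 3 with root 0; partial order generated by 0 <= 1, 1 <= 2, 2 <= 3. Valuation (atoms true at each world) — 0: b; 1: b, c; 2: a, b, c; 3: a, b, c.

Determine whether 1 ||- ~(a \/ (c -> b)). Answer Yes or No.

No

1 ||-/- ~(a \/ (c -> b)) since 1 is accessible from 1 and 1 ||- a \/ (c -> b).
1 ||- a \/ (c -> b) via the disjunct c -> b.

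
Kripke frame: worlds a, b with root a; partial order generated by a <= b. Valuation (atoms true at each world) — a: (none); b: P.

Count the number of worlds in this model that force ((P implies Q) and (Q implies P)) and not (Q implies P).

a: does not force it — a does not force ((P implies Q) and (Q implies P)) and not (Q implies P) since a fails (P implies Q) and (Q implies P).
b: does not force it — b does not force ((P implies Q) and (Q implies P)) and not (Q implies P) since b fails (P implies Q) and (Q implies P).
Worlds forcing the formula: { }.

0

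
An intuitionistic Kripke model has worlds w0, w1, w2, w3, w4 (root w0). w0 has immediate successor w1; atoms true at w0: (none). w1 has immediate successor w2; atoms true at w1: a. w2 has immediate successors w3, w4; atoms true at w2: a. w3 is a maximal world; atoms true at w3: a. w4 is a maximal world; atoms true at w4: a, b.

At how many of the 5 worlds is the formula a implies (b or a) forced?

w0: forces it.
w1: forces it.
w2: forces it.
w3: forces it.
w4: forces it.
Worlds forcing the formula: {w0, w1, w2, w3, w4}.

5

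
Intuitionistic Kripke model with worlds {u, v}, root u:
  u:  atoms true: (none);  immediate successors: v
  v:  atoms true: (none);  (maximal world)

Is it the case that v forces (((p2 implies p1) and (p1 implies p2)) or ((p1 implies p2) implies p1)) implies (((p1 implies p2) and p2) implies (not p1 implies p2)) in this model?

Yes

v forces (((p2 implies p1) and (p1 implies p2)) or ((p1 implies p2) implies p1)) implies (((p1 implies p2) and p2) implies (not p1 implies p2)): every world accessible from v that forces ((p2 implies p1) and (p1 implies p2)) or ((p1 implies p2) implies p1) (namely v) also forces ((p1 implies p2) and p2) implies (not p1 implies p2).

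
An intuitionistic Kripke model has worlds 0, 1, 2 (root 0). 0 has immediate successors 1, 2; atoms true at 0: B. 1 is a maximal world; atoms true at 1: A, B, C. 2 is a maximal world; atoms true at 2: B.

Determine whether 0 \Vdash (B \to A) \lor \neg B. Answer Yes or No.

0 \nVdash (B \to A) \lor \neg B: neither disjunct is forced at 0.
0 \nVdash B \to A: already at 0 itself, 0 \Vdash B but 0 \nVdash A.
0 lacks atom A, so 0 \nVdash A.

No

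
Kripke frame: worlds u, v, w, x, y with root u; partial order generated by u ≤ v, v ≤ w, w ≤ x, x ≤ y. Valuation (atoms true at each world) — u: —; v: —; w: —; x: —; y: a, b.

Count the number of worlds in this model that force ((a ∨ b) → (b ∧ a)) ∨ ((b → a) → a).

u: forces it.
v: forces it.
w: forces it.
x: forces it.
y: forces it.
Worlds forcing the formula: {u, v, w, x, y}.

5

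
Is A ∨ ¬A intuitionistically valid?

No

This is the law of excluded middle, which is not intuitionistically valid.
A Kripke countermodel: worlds w0, w1; order generated by w0 ≤ w1; atoms true at each world — w0:{}; w1:{A}.
w0 ⊮ A ∨ ¬A: neither disjunct is forced at w0.
w0 lacks atom A, so w0 ⊮ A.
So the root w0 does not force the formula.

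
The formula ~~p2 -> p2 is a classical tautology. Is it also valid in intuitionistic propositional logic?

This is double-negation elimination, which is not intuitionistically valid.
A Kripke countermodel: worlds u0, u1; order generated by u0 <= u1; atoms true at each world — u0:{}; u1:{p2}.
u0 ||-/- ~~p2 -> p2: already at u0 itself, u0 ||- ~~p2 but u0 ||-/- p2.
u0 lacks atom p2, so u0 ||-/- p2.
So the root u0 does not force the formula.

No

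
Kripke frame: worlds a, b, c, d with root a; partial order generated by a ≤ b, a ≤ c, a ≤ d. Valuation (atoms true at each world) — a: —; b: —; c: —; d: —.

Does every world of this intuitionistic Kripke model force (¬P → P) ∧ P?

Not every world: a ⊮ (¬P → P) ∧ P.
a ⊮ (¬P → P) ∧ P since a fails ¬P → P.

No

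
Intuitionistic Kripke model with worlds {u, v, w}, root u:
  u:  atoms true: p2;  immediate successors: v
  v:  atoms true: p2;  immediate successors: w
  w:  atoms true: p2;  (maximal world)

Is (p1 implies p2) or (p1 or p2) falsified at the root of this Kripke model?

u forces (p1 implies p2) or (p1 or p2) via the disjunct p1 implies p2.
So the root u forces (p1 implies p2) or (p1 or p2); the model is not a countermodel.

No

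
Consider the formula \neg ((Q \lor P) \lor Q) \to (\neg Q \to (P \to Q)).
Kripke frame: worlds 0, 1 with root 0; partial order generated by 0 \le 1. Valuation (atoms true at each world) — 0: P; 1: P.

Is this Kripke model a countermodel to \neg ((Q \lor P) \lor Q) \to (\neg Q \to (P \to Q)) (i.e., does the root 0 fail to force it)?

No

0 \Vdash \neg ((Q \lor P) \lor Q) \to (\neg Q \to (P \to Q)) vacuously: no world accessible from 0 forces the antecedent \neg ((Q \lor P) \lor Q).
So the root 0 forces \neg ((Q \lor P) \lor Q) \to (\neg Q \to (P \to Q)); the model is not a countermodel.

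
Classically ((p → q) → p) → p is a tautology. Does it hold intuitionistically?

No

This is Peirce's law, which is not intuitionistically valid.
A Kripke countermodel: worlds a, b; order generated by a ≤ b; atoms true at each world — a:{}; b:{p}.
a ⊮ ((p → q) → p) → p: already at a itself, a ⊩ (p → q) → p but a ⊮ p.
a lacks atom p, so a ⊮ p.
So the root a does not force the formula.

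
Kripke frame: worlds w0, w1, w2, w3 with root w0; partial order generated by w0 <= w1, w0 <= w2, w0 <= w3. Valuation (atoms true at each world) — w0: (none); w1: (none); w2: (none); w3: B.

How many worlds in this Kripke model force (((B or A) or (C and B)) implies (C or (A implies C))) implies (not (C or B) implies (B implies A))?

w0: forces it.
w1: forces it.
w2: forces it.
w3: forces it.
Worlds forcing the formula: {w0, w1, w2, w3}.

4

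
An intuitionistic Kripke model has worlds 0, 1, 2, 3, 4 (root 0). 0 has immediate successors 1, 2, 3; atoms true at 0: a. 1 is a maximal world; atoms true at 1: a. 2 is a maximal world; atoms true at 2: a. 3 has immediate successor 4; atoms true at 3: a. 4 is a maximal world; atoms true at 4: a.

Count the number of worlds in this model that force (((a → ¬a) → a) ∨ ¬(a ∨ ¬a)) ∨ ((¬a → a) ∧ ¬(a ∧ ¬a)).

0: forces it.
1: forces it.
2: forces it.
3: forces it.
4: forces it.
Worlds forcing the formula: {0, 1, 2, 3, 4}.

5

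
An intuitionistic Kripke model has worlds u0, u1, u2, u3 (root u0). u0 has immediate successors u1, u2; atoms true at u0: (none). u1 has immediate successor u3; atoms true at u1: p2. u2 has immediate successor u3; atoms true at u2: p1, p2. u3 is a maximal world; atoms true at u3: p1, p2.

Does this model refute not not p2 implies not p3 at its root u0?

u0 forces not not p2 implies not p3: every world accessible from u0 that forces not not p2 (namely u0, u1, u2, u3) also forces not p3.
So the root u0 forces not not p2 implies not p3; the model is not a countermodel.

No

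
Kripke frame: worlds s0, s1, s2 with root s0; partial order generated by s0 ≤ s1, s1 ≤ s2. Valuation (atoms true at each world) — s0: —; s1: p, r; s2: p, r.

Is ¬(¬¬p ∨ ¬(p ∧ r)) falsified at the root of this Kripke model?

s0 ⊮ ¬(¬¬p ∨ ¬(p ∧ r)) since s0 is accessible from s0 and s0 ⊩ ¬¬p ∨ ¬(p ∧ r).
s0 ⊩ ¬¬p ∨ ¬(p ∧ r) via the disjunct ¬¬p.
So the root s0 does not force ¬(¬¬p ∨ ¬(p ∧ r)); the model is a countermodel.

Yes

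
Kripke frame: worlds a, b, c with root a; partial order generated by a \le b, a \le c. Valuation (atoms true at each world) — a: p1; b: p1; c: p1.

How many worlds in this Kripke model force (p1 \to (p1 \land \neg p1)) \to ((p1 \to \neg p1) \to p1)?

a: forces it.
b: forces it.
c: forces it.
Worlds forcing the formula: {a, b, c}.

3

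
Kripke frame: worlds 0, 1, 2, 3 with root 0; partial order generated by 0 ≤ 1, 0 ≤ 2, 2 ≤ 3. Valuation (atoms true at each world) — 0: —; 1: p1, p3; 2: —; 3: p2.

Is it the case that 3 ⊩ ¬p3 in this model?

3 ⊩ ¬p3: no world accessible from 3 forces p3.

Yes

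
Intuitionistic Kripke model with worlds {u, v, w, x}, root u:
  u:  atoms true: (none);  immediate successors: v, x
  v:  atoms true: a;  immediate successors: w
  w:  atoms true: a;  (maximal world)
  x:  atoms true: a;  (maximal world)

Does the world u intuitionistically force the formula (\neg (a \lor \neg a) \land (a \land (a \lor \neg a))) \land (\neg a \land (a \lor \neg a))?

u \nVdash (\neg (a \lor \neg a) \land (a \land (a \lor \neg a))) \land (\neg a \land (a \lor \neg a)) since u fails \neg (a \lor \neg a) \land (a \land (a \lor \neg a)).

No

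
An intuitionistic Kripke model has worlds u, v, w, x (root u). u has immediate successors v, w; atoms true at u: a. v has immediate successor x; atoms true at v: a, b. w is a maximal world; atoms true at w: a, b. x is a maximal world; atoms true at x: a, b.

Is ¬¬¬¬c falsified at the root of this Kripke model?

u ⊮ ¬¬¬¬c since u is accessible from u and u ⊩ ¬¬¬c.
u ⊩ ¬¬¬c: no world accessible from u forces ¬¬c.
So the root u does not force ¬¬¬¬c; the model is a countermodel.

Yes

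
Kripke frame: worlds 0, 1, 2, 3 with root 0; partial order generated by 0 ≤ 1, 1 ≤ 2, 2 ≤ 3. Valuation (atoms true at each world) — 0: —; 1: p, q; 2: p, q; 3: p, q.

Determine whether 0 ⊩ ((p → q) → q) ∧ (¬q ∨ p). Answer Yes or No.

No

0 ⊮ ((p → q) → q) ∧ (¬q ∨ p) since 0 fails (p → q) → q.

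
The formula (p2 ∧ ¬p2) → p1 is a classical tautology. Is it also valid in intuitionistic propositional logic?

Yes

This is an instance of ex falso quodlibet, which is intuitionistically derivable.
No world can force both p2 and ¬p2, so the antecedent p2 ∧ ¬p2 is never forced and the implication holds vacuously at every world.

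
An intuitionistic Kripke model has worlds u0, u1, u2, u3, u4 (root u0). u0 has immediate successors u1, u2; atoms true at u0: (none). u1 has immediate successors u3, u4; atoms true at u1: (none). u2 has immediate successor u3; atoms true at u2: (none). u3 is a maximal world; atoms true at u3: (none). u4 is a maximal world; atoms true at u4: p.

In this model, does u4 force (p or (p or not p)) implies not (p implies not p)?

u4 forces (p or (p or not p)) implies not (p implies not p): every world accessible from u4 that forces p or (p or not p) (namely u4) also forces not (p implies not p).

Yes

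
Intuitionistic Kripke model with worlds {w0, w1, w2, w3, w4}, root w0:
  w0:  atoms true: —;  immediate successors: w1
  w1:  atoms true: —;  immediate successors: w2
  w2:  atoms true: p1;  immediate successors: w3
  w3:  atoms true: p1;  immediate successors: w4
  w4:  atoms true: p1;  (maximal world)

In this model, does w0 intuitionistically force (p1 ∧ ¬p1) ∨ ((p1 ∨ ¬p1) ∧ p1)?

No

w0 ⊮ (p1 ∧ ¬p1) ∨ ((p1 ∨ ¬p1) ∧ p1): neither disjunct is forced at w0.
w0 ⊮ p1 ∧ ¬p1 since w0 fails p1.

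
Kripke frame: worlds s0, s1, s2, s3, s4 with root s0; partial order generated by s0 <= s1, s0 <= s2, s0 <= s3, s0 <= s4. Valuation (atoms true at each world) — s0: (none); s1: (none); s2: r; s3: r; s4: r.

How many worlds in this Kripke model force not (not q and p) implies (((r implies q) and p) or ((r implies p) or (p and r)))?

1

s0: does not force it — s0 does not force not (not q and p) implies (((r implies q) and p) or ((r implies p) or (p and r))): already at s0 itself, s0 forces not (not q and p) but s0 does not force ((r implies q) and p) or ((r implies p) or (p and r)).
s1: forces it.
s2: does not force it — s2 does not force not (not q and p) implies (((r implies q) and p) or ((r implies p) or (p and r))): already at s2 itself, s2 forces not (not q and p) but s2 does not force ((r implies q) and p) or ((r implies p) or (p and r)).
s3: does not force it.
s4: does not force it.
Worlds forcing the formula: {s1}.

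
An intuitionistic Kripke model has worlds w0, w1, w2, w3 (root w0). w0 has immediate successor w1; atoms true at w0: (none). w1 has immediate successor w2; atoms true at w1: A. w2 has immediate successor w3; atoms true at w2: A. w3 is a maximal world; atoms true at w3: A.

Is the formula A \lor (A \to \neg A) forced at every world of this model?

Not every world: w0 \nVdash A \lor (A \to \neg A).
w0 \nVdash A \lor (A \to \neg A): neither disjunct is forced at w0.
w0 lacks atom A, so w0 \nVdash A.

No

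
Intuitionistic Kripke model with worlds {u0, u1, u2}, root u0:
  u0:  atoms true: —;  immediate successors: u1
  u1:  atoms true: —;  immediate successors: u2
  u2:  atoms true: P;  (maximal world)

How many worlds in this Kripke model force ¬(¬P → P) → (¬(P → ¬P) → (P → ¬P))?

3

u0: forces it.
u1: forces it.
u2: forces it.
Worlds forcing the formula: {u0, u1, u2}.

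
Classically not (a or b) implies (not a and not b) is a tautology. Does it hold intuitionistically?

Yes

This is a constructively valid De Morgan direction (negated disjunction to conjunction of negations), which is intuitionistically derivable.
From not (a or b): if a held then a or b would, contradiction — so not a; similarly not b.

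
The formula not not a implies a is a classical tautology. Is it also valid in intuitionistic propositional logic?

No

This is double-negation elimination, which is not intuitionistically valid.
A Kripke countermodel: worlds w0, w1; order generated by w0 <= w1; atoms true at each world — w0:{}; w1:{a}.
w0 does not force not not a implies a: already at w0 itself, w0 forces not not a but w0 does not force a.
w0 lacks atom a, so w0 does not force a.
So the root w0 does not force the formula.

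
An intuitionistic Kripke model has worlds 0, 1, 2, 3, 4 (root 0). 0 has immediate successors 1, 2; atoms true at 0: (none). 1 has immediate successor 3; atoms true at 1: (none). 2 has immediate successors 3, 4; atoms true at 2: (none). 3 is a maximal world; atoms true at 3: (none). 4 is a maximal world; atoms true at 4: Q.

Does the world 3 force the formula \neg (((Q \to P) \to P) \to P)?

3 \nVdash \neg (((Q \to P) \to P) \to P) since 3 is accessible from 3 and 3 \Vdash ((Q \to P) \to P) \to P.
3 \Vdash ((Q \to P) \to P) \to P vacuously: no world accessible from 3 forces the antecedent (Q \to P) \to P.

No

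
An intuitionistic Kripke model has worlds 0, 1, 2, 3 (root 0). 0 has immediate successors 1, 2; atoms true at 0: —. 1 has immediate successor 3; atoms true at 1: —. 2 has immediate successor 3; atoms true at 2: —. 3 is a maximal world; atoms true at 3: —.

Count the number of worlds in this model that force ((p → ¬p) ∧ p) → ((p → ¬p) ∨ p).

4

0: forces it.
1: forces it.
2: forces it.
3: forces it.
Worlds forcing the formula: {0, 1, 2, 3}.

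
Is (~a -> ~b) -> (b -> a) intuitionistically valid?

This is the converse of contraposition, which is not intuitionistically valid.
A Kripke countermodel: worlds s0, s1; order generated by s0 <= s1; atoms true at each world — s0:{b}; s1:{a,b}.
s0 ||-/- (~a -> ~b) -> (b -> a): already at s0 itself, s0 ||- ~a -> ~b but s0 ||-/- b -> a.
s0 ||-/- b -> a: already at s0 itself, s0 ||- b but s0 ||-/- a.
s0 lacks atom a, so s0 ||-/- a.
So the root s0 does not force the formula.

No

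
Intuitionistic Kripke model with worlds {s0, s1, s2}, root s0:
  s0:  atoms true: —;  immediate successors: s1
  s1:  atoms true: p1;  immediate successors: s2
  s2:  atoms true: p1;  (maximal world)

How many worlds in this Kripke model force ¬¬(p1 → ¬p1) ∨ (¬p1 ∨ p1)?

2

s0: does not force it — s0 ⊮ ¬¬(p1 → ¬p1) ∨ (¬p1 ∨ p1): neither disjunct is forced at s0.
s1: forces it.
s2: forces it.
Worlds forcing the formula: {s1, s2}.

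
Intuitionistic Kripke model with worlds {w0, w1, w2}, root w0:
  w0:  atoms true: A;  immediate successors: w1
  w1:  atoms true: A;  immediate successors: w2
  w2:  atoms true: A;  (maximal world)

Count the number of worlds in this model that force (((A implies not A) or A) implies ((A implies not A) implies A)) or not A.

w0: forces it.
w1: forces it.
w2: forces it.
Worlds forcing the formula: {w0, w1, w2}.

3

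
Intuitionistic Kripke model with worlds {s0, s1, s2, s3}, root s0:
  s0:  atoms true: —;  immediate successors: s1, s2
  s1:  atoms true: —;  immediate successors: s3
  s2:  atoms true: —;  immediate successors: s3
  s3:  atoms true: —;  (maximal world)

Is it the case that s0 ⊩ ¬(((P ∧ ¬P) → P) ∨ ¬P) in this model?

No

s0 ⊮ ¬(((P ∧ ¬P) → P) ∨ ¬P) since s0 is accessible from s0 and s0 ⊩ ((P ∧ ¬P) → P) ∨ ¬P.
s0 ⊩ ((P ∧ ¬P) → P) ∨ ¬P via the disjunct (P ∧ ¬P) → P.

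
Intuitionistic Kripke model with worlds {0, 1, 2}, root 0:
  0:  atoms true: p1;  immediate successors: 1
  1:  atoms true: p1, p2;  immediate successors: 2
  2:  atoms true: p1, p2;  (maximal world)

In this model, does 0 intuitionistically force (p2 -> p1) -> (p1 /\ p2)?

0 ||-/- (p2 -> p1) -> (p1 /\ p2): already at 0 itself, 0 ||- p2 -> p1 but 0 ||-/- p1 /\ p2.
0 ||-/- p1 /\ p2 since 0 fails p2.

No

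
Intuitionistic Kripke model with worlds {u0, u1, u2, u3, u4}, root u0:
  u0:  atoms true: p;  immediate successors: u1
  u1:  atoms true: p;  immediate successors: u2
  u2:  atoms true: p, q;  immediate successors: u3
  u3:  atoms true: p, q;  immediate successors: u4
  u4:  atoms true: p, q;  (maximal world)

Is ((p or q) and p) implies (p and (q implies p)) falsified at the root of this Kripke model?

u0 forces ((p or q) and p) implies (p and (q implies p)): every world accessible from u0 that forces (p or q) and p (namely u0, u1, u2, u3, u4) also forces p and (q implies p).
So the root u0 forces ((p or q) and p) implies (p and (q implies p)); the model is not a countermodel.

No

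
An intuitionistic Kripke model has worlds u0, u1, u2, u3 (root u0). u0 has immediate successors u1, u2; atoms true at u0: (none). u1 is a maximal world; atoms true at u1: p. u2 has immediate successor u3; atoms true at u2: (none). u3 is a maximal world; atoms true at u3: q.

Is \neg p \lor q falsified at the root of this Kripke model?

Yes

u0 \nVdash \neg p \lor q: neither disjunct is forced at u0.
u0 \nVdash \neg p since u1 is accessible from u0 and u1 \Vdash p.
So the root u0 does not force \neg p \lor q; the model is a countermodel.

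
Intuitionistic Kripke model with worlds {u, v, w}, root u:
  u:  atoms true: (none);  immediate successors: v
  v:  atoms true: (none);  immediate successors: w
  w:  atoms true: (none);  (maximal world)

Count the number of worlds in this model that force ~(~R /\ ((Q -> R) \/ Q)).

0

u: does not force it — u ||-/- ~(~R /\ ((Q -> R) \/ Q)) since u is accessible from u and u ||- ~R /\ ((Q -> R) \/ Q).
v: does not force it.
w: does not force it.
Worlds forcing the formula: { }.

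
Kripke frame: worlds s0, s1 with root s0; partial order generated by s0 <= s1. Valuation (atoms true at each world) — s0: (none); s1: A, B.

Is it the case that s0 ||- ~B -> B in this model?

Yes

s0 ||- ~B -> B vacuously: no world accessible from s0 forces the antecedent ~B.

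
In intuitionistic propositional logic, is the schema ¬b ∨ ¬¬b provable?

This is the weak law of excluded middle, which is not intuitionistically valid.
A Kripke countermodel: worlds w0, w1, w2; order generated by w0 ≤ w1, w0 ≤ w2; atoms true at each world — w0:{}; w1:{b}; w2:{}.
w0 ⊮ ¬b ∨ ¬¬b: neither disjunct is forced at w0.
w0 ⊮ ¬b since w1 is accessible from w0 and w1 ⊩ b.
So the root w0 does not force the formula.

No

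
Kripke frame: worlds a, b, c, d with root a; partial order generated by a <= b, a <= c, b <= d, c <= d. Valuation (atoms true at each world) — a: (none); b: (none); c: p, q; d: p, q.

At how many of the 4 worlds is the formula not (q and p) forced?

a: does not force it — a does not force not (q and p) since c is accessible from a and c forces q and p.
b: does not force it — b does not force not (q and p) since d is accessible from b and d forces q and p.
c: does not force it — c does not force not (q and p) since c is accessible from c and c forces q and p.
d: does not force it.
Worlds forcing the formula: { }.

0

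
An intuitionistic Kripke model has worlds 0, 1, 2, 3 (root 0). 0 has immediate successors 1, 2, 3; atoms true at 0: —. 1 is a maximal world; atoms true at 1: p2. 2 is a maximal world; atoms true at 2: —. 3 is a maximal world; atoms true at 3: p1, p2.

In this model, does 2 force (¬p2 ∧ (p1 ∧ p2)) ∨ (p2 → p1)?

Yes

2 ⊩ (¬p2 ∧ (p1 ∧ p2)) ∨ (p2 → p1) via the disjunct p2 → p1.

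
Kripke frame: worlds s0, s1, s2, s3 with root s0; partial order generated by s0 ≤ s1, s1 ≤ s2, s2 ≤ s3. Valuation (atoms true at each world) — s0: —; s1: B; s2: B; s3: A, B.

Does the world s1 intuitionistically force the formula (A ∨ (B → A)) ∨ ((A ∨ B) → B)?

Yes

s1 ⊩ (A ∨ (B → A)) ∨ ((A ∨ B) → B) via the disjunct (A ∨ B) → B.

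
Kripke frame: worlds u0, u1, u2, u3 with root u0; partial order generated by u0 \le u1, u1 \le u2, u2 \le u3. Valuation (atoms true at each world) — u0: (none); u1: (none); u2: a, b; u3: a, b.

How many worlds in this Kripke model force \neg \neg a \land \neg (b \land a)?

0

u0: does not force it — u0 \nVdash \neg \neg a \land \neg (b \land a) since u0 fails \neg (b \land a).
u1: does not force it.
u2: does not force it.
u3: does not force it.
Worlds forcing the formula: { }.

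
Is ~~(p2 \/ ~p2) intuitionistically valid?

Yes

This is the double negation of excluded middle, which is intuitionistically derivable.
Assuming ~(p2 \/ ~p2): from p2 we'd get p2 \/ ~p2, so ~p2; but then p2 \/ ~p2 again — contradiction. Hence ~~(p2 \/ ~p2).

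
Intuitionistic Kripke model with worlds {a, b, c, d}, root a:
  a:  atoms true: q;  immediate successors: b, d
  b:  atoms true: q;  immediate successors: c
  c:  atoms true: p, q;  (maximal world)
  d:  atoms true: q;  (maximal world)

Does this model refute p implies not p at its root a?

a does not force p implies not p: at the accessible world c, c forces p but c does not force not p.
c does not force not p since c is accessible from c and c forces p.
So the root a does not force p implies not p; the model is a countermodel.

Yes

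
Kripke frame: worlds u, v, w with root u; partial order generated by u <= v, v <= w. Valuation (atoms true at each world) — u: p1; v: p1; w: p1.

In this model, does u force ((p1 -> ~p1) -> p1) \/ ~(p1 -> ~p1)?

u ||- ((p1 -> ~p1) -> p1) \/ ~(p1 -> ~p1) via the disjunct (p1 -> ~p1) -> p1.

Yes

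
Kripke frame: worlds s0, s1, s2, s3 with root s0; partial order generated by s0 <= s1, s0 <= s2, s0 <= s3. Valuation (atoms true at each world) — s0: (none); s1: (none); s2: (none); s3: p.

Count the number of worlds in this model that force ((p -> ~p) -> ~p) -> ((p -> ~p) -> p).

1

s0: does not force it — s0 ||-/- ((p -> ~p) -> ~p) -> ((p -> ~p) -> p): already at s0 itself, s0 ||- (p -> ~p) -> ~p but s0 ||-/- (p -> ~p) -> p.
s1: does not force it — s1 ||-/- ((p -> ~p) -> ~p) -> ((p -> ~p) -> p): already at s1 itself, s1 ||- (p -> ~p) -> ~p but s1 ||-/- (p -> ~p) -> p.
s2: does not force it — s2 ||-/- ((p -> ~p) -> ~p) -> ((p -> ~p) -> p): already at s2 itself, s2 ||- (p -> ~p) -> ~p but s2 ||-/- (p -> ~p) -> p.
s3: forces it.
Worlds forcing the formula: {s3}.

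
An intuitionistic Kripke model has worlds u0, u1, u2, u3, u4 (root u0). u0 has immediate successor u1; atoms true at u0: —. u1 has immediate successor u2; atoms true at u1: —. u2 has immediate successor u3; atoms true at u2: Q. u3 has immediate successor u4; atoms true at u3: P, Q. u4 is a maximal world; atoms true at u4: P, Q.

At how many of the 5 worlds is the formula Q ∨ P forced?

3

u0: does not force it — u0 ⊮ Q ∨ P: neither disjunct is forced at u0.
u1: does not force it — u1 ⊮ Q ∨ P: neither disjunct is forced at u1.
u2: forces it.
u3: forces it.
u4: forces it.
Worlds forcing the formula: {u2, u3, u4}.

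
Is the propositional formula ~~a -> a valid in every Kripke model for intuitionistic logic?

No

This is double-negation elimination, which is not intuitionistically valid.
A Kripke countermodel: worlds u, v; order generated by u <= v; atoms true at each world — u:{}; v:{a}.
u ||-/- ~~a -> a: already at u itself, u ||- ~~a but u ||-/- a.
u lacks atom a, so u ||-/- a.
So the root u does not force the formula.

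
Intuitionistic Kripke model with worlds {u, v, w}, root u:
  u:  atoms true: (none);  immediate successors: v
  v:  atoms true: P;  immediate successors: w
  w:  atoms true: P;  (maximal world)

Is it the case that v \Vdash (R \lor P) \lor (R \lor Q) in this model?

v \Vdash (R \lor P) \lor (R \lor Q) via the disjunct R \lor P.

Yes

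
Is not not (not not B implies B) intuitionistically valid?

This is the double negation of double-negation elimination, which is intuitionistically derivable.
By Glivenko's theorem the double negation of any classical propositional tautology is intuitionistically provable; not not B implies B is classically a tautology.

Yes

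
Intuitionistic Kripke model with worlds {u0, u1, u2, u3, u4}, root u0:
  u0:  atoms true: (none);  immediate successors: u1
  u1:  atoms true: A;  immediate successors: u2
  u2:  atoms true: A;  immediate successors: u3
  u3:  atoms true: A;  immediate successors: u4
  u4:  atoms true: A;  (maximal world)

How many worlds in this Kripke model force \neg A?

0

u0: does not force it — u0 \nVdash \neg A since u1 is accessible from u0 and u1 \Vdash A.
u1: does not force it.
u2: does not force it.
u3: does not force it.
u4: does not force it.
Worlds forcing the formula: { }.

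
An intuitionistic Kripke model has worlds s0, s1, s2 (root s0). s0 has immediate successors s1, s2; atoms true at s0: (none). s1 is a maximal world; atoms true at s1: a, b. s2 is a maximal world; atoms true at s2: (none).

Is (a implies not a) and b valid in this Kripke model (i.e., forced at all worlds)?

Not every world: s0 does not force (a implies not a) and b.
s0 does not force (a implies not a) and b since s0 fails a implies not a.

No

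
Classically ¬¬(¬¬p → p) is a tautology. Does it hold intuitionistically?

Yes

This is the double negation of double-negation elimination, which is intuitionistically derivable.
By Glivenko's theorem the double negation of any classical propositional tautology is intuitionistically provable; ¬¬p → p is classically a tautology.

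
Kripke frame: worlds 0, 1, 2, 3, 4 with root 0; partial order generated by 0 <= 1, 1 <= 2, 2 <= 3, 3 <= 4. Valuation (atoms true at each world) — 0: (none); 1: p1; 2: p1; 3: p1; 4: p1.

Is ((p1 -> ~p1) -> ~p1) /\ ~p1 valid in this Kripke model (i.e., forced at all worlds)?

No

Not every world: 0 ||-/- ((p1 -> ~p1) -> ~p1) /\ ~p1.
0 ||-/- ((p1 -> ~p1) -> ~p1) /\ ~p1 since 0 fails ~p1.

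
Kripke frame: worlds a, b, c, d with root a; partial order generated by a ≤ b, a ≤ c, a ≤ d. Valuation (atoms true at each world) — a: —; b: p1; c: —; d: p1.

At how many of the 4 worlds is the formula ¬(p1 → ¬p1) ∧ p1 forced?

2

a: does not force it — a ⊮ ¬(p1 → ¬p1) ∧ p1 since a fails ¬(p1 → ¬p1).
b: forces it.
c: does not force it — c ⊮ ¬(p1 → ¬p1) ∧ p1 since c fails ¬(p1 → ¬p1).
d: forces it.
Worlds forcing the formula: {b, d}.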